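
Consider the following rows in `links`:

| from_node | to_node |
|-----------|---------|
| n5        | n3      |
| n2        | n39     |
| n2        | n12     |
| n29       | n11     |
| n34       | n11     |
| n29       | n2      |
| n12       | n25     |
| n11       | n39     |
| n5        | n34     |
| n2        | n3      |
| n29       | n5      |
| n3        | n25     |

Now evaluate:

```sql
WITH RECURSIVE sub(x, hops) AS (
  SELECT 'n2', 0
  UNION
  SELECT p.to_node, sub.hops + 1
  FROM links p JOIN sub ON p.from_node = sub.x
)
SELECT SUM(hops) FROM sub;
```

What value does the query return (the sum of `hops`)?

5

Base: (n2, hops=0).
Iteration 1: edges from {n2} -> (n12, hops=1), (n3, hops=1), (n39, hops=1).
Iteration 2: edges from {n12,n3,n39} -> (n25, hops=2). [UNION drops 1 duplicate row(s)]
Iteration 3: no outgoing edges from {n25}; recursion stops.
SUM(hops) = 0 + 1 + 1 + 1 + 2 = 5.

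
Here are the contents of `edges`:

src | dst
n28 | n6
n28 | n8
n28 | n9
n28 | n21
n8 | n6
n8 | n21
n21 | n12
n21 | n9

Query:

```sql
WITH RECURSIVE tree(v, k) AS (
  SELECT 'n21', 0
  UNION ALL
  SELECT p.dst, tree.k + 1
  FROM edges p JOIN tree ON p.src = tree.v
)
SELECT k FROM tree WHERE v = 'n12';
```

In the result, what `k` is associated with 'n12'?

1

Base: (n21, k=0).
Iteration 1: edges from {n21} -> (n12, k=1), (n9, k=1).
Iteration 2: no outgoing edges from {n12,n9}; recursion stops.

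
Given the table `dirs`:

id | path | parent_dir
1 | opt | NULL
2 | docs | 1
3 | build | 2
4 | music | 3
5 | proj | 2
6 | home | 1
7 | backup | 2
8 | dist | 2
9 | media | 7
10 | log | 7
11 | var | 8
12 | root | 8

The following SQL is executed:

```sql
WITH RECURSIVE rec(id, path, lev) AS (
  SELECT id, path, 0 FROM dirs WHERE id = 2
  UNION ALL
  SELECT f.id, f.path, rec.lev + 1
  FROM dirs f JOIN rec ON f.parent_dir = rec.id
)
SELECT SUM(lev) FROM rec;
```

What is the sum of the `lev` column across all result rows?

14

Base: id=2 (docs) at lev 0.
Iteration 1: rows with parent_dir in {2} -> build (id 3, lev 1), proj (id 5, lev 1), backup (id 7, lev 1), dist (id 8, lev 1).
Iteration 2: rows with parent_dir in {3,5,7,8} -> music (id 4, lev 2), media (id 9, lev 2), log (id 10, lev 2), var (id 11, lev 2), root (id 12, lev 2).
Iteration 3: no rows with parent_dir in {4,9,10,11,12}; recursion stops.
SUM(lev) = 0 + 1 + 1 + 1 + 1 + 2 + 2 + 2 + 2 + 2 = 14.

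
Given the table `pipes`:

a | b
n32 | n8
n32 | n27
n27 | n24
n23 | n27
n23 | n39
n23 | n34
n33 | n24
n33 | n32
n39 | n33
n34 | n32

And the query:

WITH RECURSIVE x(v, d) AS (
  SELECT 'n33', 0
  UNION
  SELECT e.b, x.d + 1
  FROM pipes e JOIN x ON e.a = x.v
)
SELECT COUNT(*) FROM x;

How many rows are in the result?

6

Base: (n33, d=0).
Iteration 1: edges from {n33} -> (n24, d=1), (n32, d=1).
Iteration 2: edges from {n24,n32} -> (n27, d=2), (n8, d=2).
Iteration 3: edges from {n27,n8} -> (n24, d=3).
Iteration 4: no outgoing edges from {n24}; recursion stops.
Total rows emitted: 6.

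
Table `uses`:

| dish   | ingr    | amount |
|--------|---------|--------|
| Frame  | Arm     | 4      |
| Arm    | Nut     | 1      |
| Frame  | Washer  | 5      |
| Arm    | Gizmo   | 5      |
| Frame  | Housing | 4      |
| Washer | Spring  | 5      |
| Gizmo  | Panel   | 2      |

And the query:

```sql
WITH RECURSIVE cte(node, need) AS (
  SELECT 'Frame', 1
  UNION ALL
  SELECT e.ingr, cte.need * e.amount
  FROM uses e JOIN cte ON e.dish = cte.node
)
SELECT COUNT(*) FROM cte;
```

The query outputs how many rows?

Base: (Frame, need=1).
Iteration 1: components of {Frame} -> Arm = 1*4 = 4, Housing = 1*4 = 4, Washer = 1*5 = 5.
Iteration 2: components of {Arm,Housing,Washer} -> Gizmo = 4*5 = 20, Nut = 4*1 = 4, Spring = 5*5 = 25.
Iteration 3: components of {Gizmo,Nut,Spring} -> Panel = 20*2 = 40.
Iteration 4: no further components; recursion stops.
Total rows emitted: 8.

8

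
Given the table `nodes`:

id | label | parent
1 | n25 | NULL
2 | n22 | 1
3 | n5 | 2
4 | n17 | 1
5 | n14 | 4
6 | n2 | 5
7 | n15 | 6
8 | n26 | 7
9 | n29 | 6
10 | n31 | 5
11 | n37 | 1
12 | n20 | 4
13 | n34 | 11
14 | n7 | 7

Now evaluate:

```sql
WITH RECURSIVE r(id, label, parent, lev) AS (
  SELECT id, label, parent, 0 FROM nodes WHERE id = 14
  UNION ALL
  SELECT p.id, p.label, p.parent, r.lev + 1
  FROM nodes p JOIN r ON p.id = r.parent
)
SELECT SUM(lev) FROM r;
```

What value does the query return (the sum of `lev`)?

Base: id=14 (n7), parent=7, lev 0.
Iteration 1: join on id=7 -> n15 (id 7, parent=6, lev 1).
Iteration 2: join on id=6 -> n2 (id 6, parent=5, lev 2).
Iteration 3: join on id=5 -> n14 (id 5, parent=4, lev 3).
Iteration 4: join on id=4 -> n17 (id 4, parent=1, lev 4).
Iteration 5: join on id=1 -> n25 (id 1, parent=NULL, lev 5).
Iteration 6: parent is NULL; no match; recursion stops.
SUM(lev) = 0 + 1 + 2 + 3 + 4 + 5 = 15.

15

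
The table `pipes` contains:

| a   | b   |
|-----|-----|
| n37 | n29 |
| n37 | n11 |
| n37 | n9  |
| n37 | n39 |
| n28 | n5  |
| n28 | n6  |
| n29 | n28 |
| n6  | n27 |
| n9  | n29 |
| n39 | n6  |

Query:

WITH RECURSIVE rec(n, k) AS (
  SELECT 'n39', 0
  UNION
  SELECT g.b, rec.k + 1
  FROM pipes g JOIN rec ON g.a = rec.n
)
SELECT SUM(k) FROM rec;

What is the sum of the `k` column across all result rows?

Base: (n39, k=0).
Iteration 1: edges from {n39} -> (n6, k=1).
Iteration 2: edges from {n6} -> (n27, k=2).
Iteration 3: no outgoing edges from {n27}; recursion stops.
SUM(k) = 0 + 1 + 2 = 3.

3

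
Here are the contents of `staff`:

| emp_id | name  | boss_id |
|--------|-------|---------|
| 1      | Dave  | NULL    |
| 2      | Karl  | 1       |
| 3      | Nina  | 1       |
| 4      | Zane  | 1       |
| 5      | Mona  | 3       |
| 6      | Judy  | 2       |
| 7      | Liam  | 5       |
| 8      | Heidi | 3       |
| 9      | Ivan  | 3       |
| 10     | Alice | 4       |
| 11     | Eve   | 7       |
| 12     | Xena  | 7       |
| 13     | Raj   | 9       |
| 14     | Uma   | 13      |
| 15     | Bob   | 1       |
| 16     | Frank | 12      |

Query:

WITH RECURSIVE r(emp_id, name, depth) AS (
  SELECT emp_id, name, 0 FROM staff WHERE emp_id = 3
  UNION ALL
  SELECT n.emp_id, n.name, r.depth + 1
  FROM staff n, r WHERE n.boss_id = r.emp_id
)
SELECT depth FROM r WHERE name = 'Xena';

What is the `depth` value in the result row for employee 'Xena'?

3

Base: emp_id=3 (Nina) at depth 0.
Iteration 1: rows with boss_id in {3} -> Mona (id 5, depth 1), Heidi (id 8, depth 1), Ivan (id 9, depth 1).
Iteration 2: rows with boss_id in {5,8,9} -> Liam (id 7, depth 2), Raj (id 13, depth 2).
Iteration 3: rows with boss_id in {7,13} -> Eve (id 11, depth 3), Xena (id 12, depth 3), Uma (id 14, depth 3).
Iteration 4: rows with boss_id in {11,12,14} -> Frank (id 16, depth 4).
Iteration 5: no rows with boss_id in {16}; recursion stops.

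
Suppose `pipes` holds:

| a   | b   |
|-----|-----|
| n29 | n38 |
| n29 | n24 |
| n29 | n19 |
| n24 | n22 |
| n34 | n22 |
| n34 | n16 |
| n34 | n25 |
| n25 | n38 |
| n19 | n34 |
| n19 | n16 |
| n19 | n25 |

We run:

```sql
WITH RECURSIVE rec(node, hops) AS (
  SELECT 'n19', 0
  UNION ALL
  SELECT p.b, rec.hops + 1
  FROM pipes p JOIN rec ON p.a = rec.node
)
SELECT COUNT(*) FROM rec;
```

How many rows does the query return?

9

Base: (n19, hops=0).
Iteration 1: edges from {n19} -> (n16, hops=1), (n25, hops=1), (n34, hops=1).
Iteration 2: edges from {n16,n25,n34} -> (n16, hops=2), (n22, hops=2), (n25, hops=2), (n38, hops=2).
Iteration 3: edges from {n16,n22,n25,n38} -> (n38, hops=3).
Iteration 4: no outgoing edges from {n38}; recursion stops.
Total rows emitted: 9.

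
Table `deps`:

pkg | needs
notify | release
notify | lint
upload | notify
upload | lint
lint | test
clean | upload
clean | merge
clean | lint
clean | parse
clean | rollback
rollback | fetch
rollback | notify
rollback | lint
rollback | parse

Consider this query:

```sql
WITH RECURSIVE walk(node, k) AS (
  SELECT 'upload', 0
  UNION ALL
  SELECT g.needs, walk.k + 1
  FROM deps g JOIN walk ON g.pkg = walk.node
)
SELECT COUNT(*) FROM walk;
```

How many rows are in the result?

Base: (upload, k=0).
Iteration 1: edges from {upload} -> (lint, k=1), (notify, k=1).
Iteration 2: edges from {lint,notify} -> (lint, k=2), (release, k=2), (test, k=2).
Iteration 3: edges from {lint,release,test} -> (test, k=3).
Iteration 4: no outgoing edges from {test}; recursion stops.
Total rows emitted: 7.

7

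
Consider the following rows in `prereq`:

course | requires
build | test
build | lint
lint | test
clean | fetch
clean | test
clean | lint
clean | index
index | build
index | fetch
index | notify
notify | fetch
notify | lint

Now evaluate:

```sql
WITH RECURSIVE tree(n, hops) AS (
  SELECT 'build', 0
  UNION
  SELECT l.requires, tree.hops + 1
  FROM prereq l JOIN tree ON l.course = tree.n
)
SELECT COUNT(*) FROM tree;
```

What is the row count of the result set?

Base: (build, hops=0).
Iteration 1: edges from {build} -> (lint, hops=1), (test, hops=1).
Iteration 2: edges from {lint,test} -> (test, hops=2).
Iteration 3: no outgoing edges from {test}; recursion stops.
Total rows emitted: 4.

4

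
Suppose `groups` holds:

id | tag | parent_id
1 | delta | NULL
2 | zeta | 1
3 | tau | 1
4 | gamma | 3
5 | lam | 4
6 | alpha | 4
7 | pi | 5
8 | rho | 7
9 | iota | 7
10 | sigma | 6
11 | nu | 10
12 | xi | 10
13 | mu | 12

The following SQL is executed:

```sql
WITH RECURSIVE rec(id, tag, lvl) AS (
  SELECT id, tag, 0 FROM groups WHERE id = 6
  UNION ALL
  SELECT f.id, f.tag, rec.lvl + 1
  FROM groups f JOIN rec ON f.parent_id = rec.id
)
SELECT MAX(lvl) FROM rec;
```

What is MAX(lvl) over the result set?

3

Base: id=6 (alpha) at lvl 0.
Iteration 1: rows with parent_id in {6} -> sigma (id 10, lvl 1).
Iteration 2: rows with parent_id in {10} -> nu (id 11, lvl 2), xi (id 12, lvl 2).
Iteration 3: rows with parent_id in {11,12} -> mu (id 13, lvl 3).
Iteration 4: no rows with parent_id in {13}; recursion stops.
lvl values: 0, 1, 2, 2, 3; the maximum is 3.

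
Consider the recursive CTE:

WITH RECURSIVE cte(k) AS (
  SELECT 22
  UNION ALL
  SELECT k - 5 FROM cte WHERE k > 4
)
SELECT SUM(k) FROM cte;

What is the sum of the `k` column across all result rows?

60

Base: k=22.
Iteration 1: 22 > 4 holds -> k = 22 - 5 = 17.
Iteration 2: 17 > 4 holds -> k = 17 - 5 = 12.
Iteration 3: 12 > 4 holds -> k = 12 - 5 = 7.
Iteration 4: 7 > 4 holds -> k = 7 - 5 = 2.
Iteration 5: 2 > 4 fails; recursion stops.
SUM(k) = 22 + 17 + 12 + 7 + 2 = 60.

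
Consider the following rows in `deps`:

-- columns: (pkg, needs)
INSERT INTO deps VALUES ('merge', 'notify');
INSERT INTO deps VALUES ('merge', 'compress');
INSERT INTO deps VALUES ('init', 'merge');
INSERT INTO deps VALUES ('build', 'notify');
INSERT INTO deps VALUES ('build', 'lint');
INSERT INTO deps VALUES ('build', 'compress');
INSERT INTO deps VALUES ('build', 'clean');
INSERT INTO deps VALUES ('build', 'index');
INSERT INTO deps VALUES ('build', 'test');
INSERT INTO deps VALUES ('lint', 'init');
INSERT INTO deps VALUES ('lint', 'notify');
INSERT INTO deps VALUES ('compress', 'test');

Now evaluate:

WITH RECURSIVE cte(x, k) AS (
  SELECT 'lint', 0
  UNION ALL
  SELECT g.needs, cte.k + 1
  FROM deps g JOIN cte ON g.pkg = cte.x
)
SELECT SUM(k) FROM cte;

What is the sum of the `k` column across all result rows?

14

Base: (lint, k=0).
Iteration 1: edges from {lint} -> (init, k=1), (notify, k=1).
Iteration 2: edges from {init,notify} -> (merge, k=2).
Iteration 3: edges from {merge} -> (compress, k=3), (notify, k=3).
Iteration 4: edges from {compress,notify} -> (test, k=4).
Iteration 5: no outgoing edges from {test}; recursion stops.
SUM(k) = 0 + 1 + 1 + 2 + 3 + 3 + 4 = 14.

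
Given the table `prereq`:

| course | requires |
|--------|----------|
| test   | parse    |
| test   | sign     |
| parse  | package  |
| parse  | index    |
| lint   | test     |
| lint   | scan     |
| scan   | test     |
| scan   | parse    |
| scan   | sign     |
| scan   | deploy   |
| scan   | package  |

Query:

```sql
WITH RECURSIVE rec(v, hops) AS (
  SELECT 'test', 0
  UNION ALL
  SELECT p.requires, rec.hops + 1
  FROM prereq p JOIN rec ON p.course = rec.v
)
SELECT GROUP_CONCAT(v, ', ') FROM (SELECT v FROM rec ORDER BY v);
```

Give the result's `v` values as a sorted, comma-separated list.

index, package, parse, sign, test

Base: (test, hops=0).
Iteration 1: edges from {test} -> (parse, hops=1), (sign, hops=1).
Iteration 2: edges from {parse,sign} -> (index, hops=2), (package, hops=2).
Iteration 3: no outgoing edges from {index,package}; recursion stops.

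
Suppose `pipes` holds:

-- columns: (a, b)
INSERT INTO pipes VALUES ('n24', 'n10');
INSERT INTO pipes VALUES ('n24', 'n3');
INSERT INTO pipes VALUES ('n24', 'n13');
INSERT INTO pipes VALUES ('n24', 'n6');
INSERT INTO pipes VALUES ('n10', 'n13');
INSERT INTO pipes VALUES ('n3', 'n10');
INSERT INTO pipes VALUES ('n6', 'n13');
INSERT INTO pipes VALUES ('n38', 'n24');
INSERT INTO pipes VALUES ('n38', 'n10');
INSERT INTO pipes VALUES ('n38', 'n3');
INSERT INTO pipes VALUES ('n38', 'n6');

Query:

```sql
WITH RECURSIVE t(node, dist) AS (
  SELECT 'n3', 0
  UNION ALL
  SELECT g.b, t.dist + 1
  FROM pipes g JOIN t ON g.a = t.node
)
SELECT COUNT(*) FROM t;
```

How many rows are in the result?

Base: (n3, dist=0).
Iteration 1: edges from {n3} -> (n10, dist=1).
Iteration 2: edges from {n10} -> (n13, dist=2).
Iteration 3: no outgoing edges from {n13}; recursion stops.
Total rows emitted: 3.

3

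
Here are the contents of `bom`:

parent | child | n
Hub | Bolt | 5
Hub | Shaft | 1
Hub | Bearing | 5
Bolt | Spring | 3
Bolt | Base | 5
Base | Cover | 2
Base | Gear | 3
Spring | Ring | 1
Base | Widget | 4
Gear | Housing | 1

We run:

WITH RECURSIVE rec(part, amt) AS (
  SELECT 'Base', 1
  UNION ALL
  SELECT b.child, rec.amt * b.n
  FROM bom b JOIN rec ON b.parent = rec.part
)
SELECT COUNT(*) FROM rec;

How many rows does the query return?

5

Base: (Base, amt=1).
Iteration 1: components of {Base} -> Cover = 1*2 = 2, Gear = 1*3 = 3, Widget = 1*4 = 4.
Iteration 2: components of {Cover,Gear,Widget} -> Housing = 3*1 = 3.
Iteration 3: no further components; recursion stops.
Total rows emitted: 5.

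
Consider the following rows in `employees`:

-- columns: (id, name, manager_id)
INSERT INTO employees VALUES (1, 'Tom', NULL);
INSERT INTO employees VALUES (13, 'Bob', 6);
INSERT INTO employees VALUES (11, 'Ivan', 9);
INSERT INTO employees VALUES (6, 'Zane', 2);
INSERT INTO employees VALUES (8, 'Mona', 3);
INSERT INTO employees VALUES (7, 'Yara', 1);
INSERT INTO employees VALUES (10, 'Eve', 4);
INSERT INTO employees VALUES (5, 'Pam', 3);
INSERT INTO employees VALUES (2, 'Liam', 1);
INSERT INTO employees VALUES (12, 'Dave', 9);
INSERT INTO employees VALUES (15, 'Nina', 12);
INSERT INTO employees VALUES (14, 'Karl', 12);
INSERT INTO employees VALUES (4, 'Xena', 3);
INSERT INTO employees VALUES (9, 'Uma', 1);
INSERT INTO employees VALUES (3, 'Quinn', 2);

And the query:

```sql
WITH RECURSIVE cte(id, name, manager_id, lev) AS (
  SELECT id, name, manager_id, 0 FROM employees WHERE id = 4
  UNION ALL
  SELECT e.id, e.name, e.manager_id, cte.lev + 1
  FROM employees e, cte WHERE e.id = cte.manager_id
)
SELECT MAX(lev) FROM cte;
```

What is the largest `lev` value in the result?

Base: id=4 (Xena), manager_id=3, lev 0.
Iteration 1: join on id=3 -> Quinn (id 3, manager_id=2, lev 1).
Iteration 2: join on id=2 -> Liam (id 2, manager_id=1, lev 2).
Iteration 3: join on id=1 -> Tom (id 1, manager_id=NULL, lev 3).
Iteration 4: manager_id is NULL; no match; recursion stops.
lev values: 0, 1, 2, 3; the maximum is 3.

3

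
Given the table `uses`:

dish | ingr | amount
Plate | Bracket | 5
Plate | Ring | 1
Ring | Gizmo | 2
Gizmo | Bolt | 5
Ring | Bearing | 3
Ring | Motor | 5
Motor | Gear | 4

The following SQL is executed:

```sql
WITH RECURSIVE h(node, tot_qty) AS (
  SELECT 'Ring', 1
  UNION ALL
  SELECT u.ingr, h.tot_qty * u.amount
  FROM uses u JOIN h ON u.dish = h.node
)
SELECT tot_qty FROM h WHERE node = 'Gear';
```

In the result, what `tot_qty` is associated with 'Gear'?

Base: (Ring, tot_qty=1).
Iteration 1: components of {Ring} -> Bearing = 1*3 = 3, Gizmo = 1*2 = 2, Motor = 1*5 = 5.
Iteration 2: components of {Bearing,Gizmo,Motor} -> Bolt = 2*5 = 10, Gear = 5*4 = 20.
Iteration 3: no further components; recursion stops.

20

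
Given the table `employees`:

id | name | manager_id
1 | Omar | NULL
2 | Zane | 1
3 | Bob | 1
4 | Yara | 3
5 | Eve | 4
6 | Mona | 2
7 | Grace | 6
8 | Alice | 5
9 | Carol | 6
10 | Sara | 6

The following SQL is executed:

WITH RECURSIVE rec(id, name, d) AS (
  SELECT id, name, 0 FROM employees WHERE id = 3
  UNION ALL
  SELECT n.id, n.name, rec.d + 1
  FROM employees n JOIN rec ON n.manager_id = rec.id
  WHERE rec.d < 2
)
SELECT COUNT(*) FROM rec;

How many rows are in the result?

Base: id=3 (Bob) at d 0.
Iteration 1: rows with manager_id in {3} -> Yara (id 4, d 1).
Iteration 2: rows with manager_id in {4} -> Eve (id 5, d 2).
Iteration 3: d < 2 fails for all current rows; recursion stops.
Total rows emitted: 3.

3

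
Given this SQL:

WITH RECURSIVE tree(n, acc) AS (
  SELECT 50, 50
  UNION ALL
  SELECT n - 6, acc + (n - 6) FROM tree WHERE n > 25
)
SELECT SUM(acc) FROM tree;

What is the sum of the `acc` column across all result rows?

Base: n=50, acc=50.
Iteration 1: 50 > 25 holds -> n = 50 - 6 = 44, acc = 50 + 44 = 94.
Iteration 2: 44 > 25 holds -> n = 44 - 6 = 38, acc = 94 + 38 = 132.
Iteration 3: 38 > 25 holds -> n = 38 - 6 = 32, acc = 132 + 32 = 164.
Iteration 4: 32 > 25 holds -> n = 32 - 6 = 26, acc = 164 + 26 = 190.
Iteration 5: 26 > 25 holds -> n = 26 - 6 = 20, acc = 190 + 20 = 210.
Iteration 6: 20 > 25 fails; recursion stops.
SUM(acc) = 50 + 94 + 132 + 164 + 190 + 210 = 840.

840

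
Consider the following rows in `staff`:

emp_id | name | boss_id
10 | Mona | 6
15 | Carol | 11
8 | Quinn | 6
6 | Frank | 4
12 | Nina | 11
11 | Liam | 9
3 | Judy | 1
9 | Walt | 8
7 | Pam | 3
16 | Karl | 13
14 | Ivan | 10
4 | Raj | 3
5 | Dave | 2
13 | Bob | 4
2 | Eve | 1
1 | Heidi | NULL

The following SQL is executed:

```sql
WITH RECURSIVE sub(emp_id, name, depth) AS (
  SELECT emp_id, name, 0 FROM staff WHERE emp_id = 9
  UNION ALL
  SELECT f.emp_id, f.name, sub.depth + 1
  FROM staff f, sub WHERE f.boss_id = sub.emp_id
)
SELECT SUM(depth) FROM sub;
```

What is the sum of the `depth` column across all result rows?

Base: emp_id=9 (Walt) at depth 0.
Iteration 1: rows with boss_id in {9} -> Liam (id 11, depth 1).
Iteration 2: rows with boss_id in {11} -> Nina (id 12, depth 2), Carol (id 15, depth 2).
Iteration 3: no rows with boss_id in {12,15}; recursion stops.
SUM(depth) = 0 + 1 + 2 + 2 = 5.

5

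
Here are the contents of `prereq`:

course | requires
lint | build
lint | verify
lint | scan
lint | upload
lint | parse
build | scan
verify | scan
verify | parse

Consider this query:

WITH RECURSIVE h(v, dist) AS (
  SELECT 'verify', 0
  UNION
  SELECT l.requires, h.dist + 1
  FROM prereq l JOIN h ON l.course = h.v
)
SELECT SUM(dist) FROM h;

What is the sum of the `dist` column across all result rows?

Base: (verify, dist=0).
Iteration 1: edges from {verify} -> (parse, dist=1), (scan, dist=1).
Iteration 2: no outgoing edges from {parse,scan}; recursion stops.
SUM(dist) = 0 + 1 + 1 = 2.

2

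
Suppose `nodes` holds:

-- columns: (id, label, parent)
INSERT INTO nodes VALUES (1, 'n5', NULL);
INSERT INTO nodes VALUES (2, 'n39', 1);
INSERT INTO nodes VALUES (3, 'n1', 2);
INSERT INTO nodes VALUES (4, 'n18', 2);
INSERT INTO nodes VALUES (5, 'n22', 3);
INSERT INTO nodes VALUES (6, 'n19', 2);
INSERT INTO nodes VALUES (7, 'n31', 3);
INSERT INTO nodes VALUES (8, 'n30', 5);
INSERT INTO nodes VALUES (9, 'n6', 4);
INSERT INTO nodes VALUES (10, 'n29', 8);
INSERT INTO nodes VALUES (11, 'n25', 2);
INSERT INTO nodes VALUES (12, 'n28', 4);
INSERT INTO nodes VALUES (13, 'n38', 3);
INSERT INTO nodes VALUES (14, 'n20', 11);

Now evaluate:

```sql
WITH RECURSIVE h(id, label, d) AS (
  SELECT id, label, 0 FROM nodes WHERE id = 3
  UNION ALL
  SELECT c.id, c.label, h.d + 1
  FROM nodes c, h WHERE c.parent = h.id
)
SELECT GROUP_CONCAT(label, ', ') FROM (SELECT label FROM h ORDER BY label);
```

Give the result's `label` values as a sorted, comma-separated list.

n1, n22, n29, n30, n31, n38

Base: id=3 (n1) at d 0.
Iteration 1: rows with parent in {3} -> n22 (id 5, d 1), n31 (id 7, d 1), n38 (id 13, d 1).
Iteration 2: rows with parent in {5,7,13} -> n30 (id 8, d 2).
Iteration 3: rows with parent in {8} -> n29 (id 10, d 3).
Iteration 4: no rows with parent in {10}; recursion stops.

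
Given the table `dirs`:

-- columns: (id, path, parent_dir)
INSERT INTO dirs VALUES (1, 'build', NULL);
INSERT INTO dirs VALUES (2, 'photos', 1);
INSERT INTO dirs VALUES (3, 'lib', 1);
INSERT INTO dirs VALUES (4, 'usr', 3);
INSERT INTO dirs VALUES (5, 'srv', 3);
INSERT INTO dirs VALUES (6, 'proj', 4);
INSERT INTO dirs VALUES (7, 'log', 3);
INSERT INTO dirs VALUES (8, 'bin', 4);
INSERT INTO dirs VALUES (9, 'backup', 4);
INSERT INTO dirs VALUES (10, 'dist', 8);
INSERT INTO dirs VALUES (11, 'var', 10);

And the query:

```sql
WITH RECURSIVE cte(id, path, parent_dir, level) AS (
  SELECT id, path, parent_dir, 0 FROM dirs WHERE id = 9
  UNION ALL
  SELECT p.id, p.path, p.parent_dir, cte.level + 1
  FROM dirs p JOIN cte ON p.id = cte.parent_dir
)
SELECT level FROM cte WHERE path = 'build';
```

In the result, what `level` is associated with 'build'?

Base: id=9 (backup), parent_dir=4, level 0.
Iteration 1: join on id=4 -> usr (id 4, parent_dir=3, level 1).
Iteration 2: join on id=3 -> lib (id 3, parent_dir=1, level 2).
Iteration 3: join on id=1 -> build (id 1, parent_dir=NULL, level 3).
Iteration 4: parent_dir is NULL; no match; recursion stops.

3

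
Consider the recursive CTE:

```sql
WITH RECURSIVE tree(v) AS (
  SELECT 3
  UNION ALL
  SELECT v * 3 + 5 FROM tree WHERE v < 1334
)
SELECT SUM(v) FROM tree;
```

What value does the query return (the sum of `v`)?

Base: v=3.
Iteration 1: 3 < 1334 holds -> v = 3 * 3 + 5 = 14.
Iteration 2: 14 < 1334 holds -> v = 14 * 3 + 5 = 47.
Iteration 3: 47 < 1334 holds -> v = 47 * 3 + 5 = 146.
Iteration 4: 146 < 1334 holds -> v = 146 * 3 + 5 = 443.
Iteration 5: 443 < 1334 holds -> v = 443 * 3 + 5 = 1334.
Iteration 6: 1334 < 1334 fails; recursion stops.
SUM(v) = 3 + 14 + 47 + 146 + 443 + 1334 = 1987.

1987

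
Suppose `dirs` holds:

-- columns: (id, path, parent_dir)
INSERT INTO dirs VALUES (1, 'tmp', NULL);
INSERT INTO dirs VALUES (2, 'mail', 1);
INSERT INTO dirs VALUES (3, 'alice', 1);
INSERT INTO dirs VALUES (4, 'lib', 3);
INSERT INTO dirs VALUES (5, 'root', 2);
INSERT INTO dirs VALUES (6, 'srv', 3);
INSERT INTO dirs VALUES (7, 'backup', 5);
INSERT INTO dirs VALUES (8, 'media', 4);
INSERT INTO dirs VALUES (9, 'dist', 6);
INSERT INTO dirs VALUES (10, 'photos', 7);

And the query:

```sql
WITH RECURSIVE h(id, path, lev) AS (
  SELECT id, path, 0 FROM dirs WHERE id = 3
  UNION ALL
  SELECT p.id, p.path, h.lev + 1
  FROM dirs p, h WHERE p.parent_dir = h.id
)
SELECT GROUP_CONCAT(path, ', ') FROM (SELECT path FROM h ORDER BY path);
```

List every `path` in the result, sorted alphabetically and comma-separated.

alice, dist, lib, media, srv

Base: id=3 (alice) at lev 0.
Iteration 1: rows with parent_dir in {3} -> lib (id 4, lev 1), srv (id 6, lev 1).
Iteration 2: rows with parent_dir in {4,6} -> media (id 8, lev 2), dist (id 9, lev 2).
Iteration 3: no rows with parent_dir in {8,9}; recursion stops.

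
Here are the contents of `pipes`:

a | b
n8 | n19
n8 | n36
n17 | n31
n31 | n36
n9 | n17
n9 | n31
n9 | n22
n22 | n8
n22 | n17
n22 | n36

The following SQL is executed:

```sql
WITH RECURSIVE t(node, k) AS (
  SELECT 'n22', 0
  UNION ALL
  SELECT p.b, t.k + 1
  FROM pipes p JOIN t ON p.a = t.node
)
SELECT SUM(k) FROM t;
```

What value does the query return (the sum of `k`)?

12

Base: (n22, k=0).
Iteration 1: edges from {n22} -> (n17, k=1), (n36, k=1), (n8, k=1).
Iteration 2: edges from {n17,n36,n8} -> (n19, k=2), (n31, k=2), (n36, k=2).
Iteration 3: edges from {n19,n31,n36} -> (n36, k=3).
Iteration 4: no outgoing edges from {n36}; recursion stops.
SUM(k) = 0 + 1 + 1 + 1 + 2 + 2 + 2 + 3 = 12.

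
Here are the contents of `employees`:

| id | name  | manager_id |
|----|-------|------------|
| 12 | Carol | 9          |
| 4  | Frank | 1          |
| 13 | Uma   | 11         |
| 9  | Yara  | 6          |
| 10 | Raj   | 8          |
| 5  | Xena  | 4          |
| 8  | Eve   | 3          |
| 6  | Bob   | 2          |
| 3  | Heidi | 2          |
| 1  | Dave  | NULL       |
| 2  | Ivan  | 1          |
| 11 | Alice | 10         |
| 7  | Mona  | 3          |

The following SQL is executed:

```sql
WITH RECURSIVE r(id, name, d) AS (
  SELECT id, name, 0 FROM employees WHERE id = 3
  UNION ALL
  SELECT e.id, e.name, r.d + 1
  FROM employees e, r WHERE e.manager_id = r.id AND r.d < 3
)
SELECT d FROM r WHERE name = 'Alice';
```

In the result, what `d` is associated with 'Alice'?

3

Base: id=3 (Heidi) at d 0.
Iteration 1: rows with manager_id in {3} -> Mona (id 7, d 1), Eve (id 8, d 1).
Iteration 2: rows with manager_id in {7,8} -> Raj (id 10, d 2).
Iteration 3: rows with manager_id in {10} -> Alice (id 11, d 3).
Iteration 4: d < 3 fails for all current rows; recursion stops.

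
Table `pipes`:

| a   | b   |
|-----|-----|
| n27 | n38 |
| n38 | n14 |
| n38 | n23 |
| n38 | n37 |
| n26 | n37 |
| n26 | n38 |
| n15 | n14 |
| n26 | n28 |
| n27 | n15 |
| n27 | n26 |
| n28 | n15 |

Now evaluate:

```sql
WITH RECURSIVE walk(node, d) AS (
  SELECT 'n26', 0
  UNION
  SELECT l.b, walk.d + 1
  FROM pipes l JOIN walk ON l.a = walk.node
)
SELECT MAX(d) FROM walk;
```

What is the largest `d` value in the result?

Base: (n26, d=0).
Iteration 1: edges from {n26} -> (n28, d=1), (n37, d=1), (n38, d=1).
Iteration 2: edges from {n28,n37,n38} -> (n14, d=2), (n15, d=2), (n23, d=2), (n37, d=2).
Iteration 3: edges from {n14,n15,n23,n37} -> (n14, d=3).
Iteration 4: no outgoing edges from {n14}; recursion stops.
d values: 0, 1, 1, 1, 2, 2, 2, 2, 3; the maximum is 3.

3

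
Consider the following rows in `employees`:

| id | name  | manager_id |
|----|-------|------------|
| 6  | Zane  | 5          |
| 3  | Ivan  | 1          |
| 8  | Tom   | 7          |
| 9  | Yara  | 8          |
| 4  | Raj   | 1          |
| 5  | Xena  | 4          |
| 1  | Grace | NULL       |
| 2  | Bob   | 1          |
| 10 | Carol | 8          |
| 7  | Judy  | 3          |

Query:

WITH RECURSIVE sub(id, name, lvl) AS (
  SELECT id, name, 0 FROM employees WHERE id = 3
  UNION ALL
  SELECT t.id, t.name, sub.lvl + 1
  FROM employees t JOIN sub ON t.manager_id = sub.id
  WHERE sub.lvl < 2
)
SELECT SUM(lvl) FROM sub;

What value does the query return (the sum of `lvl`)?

Base: id=3 (Ivan) at lvl 0.
Iteration 1: rows with manager_id in {3} -> Judy (id 7, lvl 1).
Iteration 2: rows with manager_id in {7} -> Tom (id 8, lvl 2).
Iteration 3: lvl < 2 fails for all current rows; recursion stops.
SUM(lvl) = 0 + 1 + 2 = 3.

3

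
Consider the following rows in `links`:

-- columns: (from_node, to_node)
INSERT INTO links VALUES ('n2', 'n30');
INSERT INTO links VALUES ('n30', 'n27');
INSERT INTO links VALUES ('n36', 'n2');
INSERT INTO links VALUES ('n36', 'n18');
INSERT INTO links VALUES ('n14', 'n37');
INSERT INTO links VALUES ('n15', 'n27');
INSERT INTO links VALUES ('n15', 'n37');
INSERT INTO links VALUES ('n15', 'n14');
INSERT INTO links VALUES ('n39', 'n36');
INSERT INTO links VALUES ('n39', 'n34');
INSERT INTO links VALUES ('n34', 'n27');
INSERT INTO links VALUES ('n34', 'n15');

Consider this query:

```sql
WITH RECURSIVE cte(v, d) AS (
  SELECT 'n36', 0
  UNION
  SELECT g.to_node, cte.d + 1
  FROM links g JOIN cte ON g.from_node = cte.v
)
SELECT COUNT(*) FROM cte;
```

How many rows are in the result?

5

Base: (n36, d=0).
Iteration 1: edges from {n36} -> (n18, d=1), (n2, d=1).
Iteration 2: edges from {n18,n2} -> (n30, d=2).
Iteration 3: edges from {n30} -> (n27, d=3).
Iteration 4: no outgoing edges from {n27}; recursion stops.
Total rows emitted: 5.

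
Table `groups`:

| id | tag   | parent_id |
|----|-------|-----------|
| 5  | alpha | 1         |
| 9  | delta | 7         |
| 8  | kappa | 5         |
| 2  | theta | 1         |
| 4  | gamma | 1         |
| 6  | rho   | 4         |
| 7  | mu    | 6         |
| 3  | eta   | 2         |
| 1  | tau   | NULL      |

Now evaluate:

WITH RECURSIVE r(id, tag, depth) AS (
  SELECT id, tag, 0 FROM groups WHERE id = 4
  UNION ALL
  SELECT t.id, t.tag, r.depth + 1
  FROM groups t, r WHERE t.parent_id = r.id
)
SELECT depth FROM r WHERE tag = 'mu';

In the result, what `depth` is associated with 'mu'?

2

Base: id=4 (gamma) at depth 0.
Iteration 1: rows with parent_id in {4} -> rho (id 6, depth 1).
Iteration 2: rows with parent_id in {6} -> mu (id 7, depth 2).
Iteration 3: rows with parent_id in {7} -> delta (id 9, depth 3).
Iteration 4: no rows with parent_id in {9}; recursion stops.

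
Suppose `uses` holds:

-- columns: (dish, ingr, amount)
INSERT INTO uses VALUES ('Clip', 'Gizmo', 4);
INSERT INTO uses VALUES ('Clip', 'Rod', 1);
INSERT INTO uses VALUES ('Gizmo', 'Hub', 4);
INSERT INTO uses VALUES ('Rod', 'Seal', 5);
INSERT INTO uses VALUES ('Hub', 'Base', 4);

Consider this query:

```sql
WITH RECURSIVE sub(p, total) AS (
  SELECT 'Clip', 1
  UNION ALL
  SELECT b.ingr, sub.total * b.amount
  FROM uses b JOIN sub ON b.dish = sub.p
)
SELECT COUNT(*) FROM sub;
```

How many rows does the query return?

6

Base: (Clip, total=1).
Iteration 1: components of {Clip} -> Gizmo = 1*4 = 4, Rod = 1*1 = 1.
Iteration 2: components of {Gizmo,Rod} -> Hub = 4*4 = 16, Seal = 1*5 = 5.
Iteration 3: components of {Hub,Seal} -> Base = 16*4 = 64.
Iteration 4: no further components; recursion stops.
Total rows emitted: 6.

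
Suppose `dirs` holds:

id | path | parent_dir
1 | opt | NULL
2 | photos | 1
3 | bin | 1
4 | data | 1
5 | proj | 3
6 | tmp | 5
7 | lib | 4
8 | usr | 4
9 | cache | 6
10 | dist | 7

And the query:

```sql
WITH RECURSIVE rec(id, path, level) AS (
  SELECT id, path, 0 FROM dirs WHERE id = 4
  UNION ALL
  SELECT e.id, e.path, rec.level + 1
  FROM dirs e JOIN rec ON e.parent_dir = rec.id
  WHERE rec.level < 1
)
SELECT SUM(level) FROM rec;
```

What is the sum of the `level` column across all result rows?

Base: id=4 (data) at level 0.
Iteration 1: rows with parent_dir in {4} -> lib (id 7, level 1), usr (id 8, level 1).
Iteration 2: level < 1 fails for all current rows; recursion stops.
SUM(level) = 0 + 1 + 1 = 2.

2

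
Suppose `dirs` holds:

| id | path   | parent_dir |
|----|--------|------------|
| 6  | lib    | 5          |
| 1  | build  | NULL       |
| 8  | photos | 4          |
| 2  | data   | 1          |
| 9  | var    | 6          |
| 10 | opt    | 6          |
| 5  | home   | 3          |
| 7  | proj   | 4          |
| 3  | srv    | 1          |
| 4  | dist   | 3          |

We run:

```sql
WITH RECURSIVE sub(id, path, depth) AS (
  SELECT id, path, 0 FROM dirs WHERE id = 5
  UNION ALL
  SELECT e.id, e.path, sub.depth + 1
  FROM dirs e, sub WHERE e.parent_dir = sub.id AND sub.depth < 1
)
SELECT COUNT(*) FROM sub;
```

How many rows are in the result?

Base: id=5 (home) at depth 0.
Iteration 1: rows with parent_dir in {5} -> lib (id 6, depth 1).
Iteration 2: depth < 1 fails for all current rows; recursion stops.
Total rows emitted: 2.

2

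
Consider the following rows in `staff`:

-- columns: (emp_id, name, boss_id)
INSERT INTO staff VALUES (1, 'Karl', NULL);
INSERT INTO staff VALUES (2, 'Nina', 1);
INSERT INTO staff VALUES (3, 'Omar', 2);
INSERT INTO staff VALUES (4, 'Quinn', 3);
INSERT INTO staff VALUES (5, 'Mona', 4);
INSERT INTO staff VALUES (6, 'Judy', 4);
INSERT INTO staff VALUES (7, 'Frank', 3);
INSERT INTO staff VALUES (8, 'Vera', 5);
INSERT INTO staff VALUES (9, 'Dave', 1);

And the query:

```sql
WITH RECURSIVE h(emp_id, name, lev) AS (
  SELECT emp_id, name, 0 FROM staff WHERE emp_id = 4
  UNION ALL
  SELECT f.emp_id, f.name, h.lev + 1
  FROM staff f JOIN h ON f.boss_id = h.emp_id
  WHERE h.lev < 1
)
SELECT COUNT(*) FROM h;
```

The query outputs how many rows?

Base: emp_id=4 (Quinn) at lev 0.
Iteration 1: rows with boss_id in {4} -> Mona (id 5, lev 1), Judy (id 6, lev 1).
Iteration 2: lev < 1 fails for all current rows; recursion stops.
Total rows emitted: 3.

3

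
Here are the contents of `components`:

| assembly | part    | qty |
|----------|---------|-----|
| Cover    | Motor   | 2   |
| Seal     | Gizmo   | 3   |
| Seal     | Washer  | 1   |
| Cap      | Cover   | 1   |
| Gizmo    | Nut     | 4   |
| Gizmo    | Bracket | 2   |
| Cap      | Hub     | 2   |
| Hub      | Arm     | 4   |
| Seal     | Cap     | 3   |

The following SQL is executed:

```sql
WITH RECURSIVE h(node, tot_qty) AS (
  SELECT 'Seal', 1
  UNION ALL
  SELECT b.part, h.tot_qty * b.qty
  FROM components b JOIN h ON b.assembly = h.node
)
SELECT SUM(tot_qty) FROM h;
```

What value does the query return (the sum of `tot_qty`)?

65

Base: (Seal, tot_qty=1).
Iteration 1: components of {Seal} -> Cap = 1*3 = 3, Gizmo = 1*3 = 3, Washer = 1*1 = 1.
Iteration 2: components of {Cap,Gizmo,Washer} -> Bracket = 3*2 = 6, Cover = 3*1 = 3, Hub = 3*2 = 6, Nut = 3*4 = 12.
Iteration 3: components of {Bracket,Cover,Hub,Nut} -> Arm = 6*4 = 24, Motor = 3*2 = 6.
Iteration 4: no further components; recursion stops.
SUM(tot_qty) = 1 + 3 + 3 + 1 + 12 + 6 + 6 + 3 + 24 + 6 = 65.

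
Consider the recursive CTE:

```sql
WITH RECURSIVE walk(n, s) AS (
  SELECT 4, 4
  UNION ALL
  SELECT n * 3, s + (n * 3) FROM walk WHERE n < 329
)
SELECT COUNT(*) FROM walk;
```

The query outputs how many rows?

6

Base: n=4, s=4.
Iteration 1: 4 < 329 holds -> n = 4 * 3 = 12, s = 4 + 12 = 16.
Iteration 2: 12 < 329 holds -> n = 12 * 3 = 36, s = 16 + 36 = 52.
Iteration 3: 36 < 329 holds -> n = 36 * 3 = 108, s = 52 + 108 = 160.
Iteration 4: 108 < 329 holds -> n = 108 * 3 = 324, s = 160 + 324 = 484.
Iteration 5: 324 < 329 holds -> n = 324 * 3 = 972, s = 484 + 972 = 1456.
Iteration 6: 972 < 329 fails; recursion stops.
Total rows emitted: 6.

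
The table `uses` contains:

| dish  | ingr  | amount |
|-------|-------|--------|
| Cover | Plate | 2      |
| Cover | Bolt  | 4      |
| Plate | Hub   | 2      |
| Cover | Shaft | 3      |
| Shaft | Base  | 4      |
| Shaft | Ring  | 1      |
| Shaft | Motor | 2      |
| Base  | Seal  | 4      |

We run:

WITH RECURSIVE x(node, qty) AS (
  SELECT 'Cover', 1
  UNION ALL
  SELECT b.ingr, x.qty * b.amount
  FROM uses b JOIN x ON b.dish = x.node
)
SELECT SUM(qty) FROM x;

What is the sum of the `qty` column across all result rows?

83

Base: (Cover, qty=1).
Iteration 1: components of {Cover} -> Bolt = 1*4 = 4, Plate = 1*2 = 2, Shaft = 1*3 = 3.
Iteration 2: components of {Bolt,Plate,Shaft} -> Base = 3*4 = 12, Hub = 2*2 = 4, Motor = 3*2 = 6, Ring = 3*1 = 3.
Iteration 3: components of {Base,Hub,Motor,Ring} -> Seal = 12*4 = 48.
Iteration 4: no further components; recursion stops.
SUM(qty) = 1 + 2 + 4 + 3 + 4 + 12 + 3 + 6 + 48 = 83.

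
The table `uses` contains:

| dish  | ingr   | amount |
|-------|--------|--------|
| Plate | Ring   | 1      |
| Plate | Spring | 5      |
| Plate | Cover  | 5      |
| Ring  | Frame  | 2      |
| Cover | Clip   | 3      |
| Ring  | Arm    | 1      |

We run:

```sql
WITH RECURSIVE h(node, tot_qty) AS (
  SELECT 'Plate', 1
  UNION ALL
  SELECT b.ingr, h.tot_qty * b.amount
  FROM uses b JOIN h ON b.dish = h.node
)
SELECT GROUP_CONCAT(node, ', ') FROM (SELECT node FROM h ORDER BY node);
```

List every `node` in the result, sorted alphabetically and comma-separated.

Arm, Clip, Cover, Frame, Plate, Ring, Spring

Base: (Plate, tot_qty=1).
Iteration 1: components of {Plate} -> Cover = 1*5 = 5, Ring = 1*1 = 1, Spring = 1*5 = 5.
Iteration 2: components of {Cover,Ring,Spring} -> Arm = 1*1 = 1, Clip = 5*3 = 15, Frame = 1*2 = 2.
Iteration 3: no further components; recursion stops.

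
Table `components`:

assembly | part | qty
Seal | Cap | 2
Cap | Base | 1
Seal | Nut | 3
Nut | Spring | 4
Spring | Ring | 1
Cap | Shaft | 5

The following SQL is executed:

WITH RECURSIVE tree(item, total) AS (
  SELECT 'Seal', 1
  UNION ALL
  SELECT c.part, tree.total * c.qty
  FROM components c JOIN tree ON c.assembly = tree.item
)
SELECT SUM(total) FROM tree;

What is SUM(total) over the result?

Base: (Seal, total=1).
Iteration 1: components of {Seal} -> Cap = 1*2 = 2, Nut = 1*3 = 3.
Iteration 2: components of {Cap,Nut} -> Base = 2*1 = 2, Shaft = 2*5 = 10, Spring = 3*4 = 12.
Iteration 3: components of {Base,Shaft,Spring} -> Ring = 12*1 = 12.
Iteration 4: no further components; recursion stops.
SUM(total) = 1 + 2 + 3 + 2 + 10 + 12 + 12 = 42.

42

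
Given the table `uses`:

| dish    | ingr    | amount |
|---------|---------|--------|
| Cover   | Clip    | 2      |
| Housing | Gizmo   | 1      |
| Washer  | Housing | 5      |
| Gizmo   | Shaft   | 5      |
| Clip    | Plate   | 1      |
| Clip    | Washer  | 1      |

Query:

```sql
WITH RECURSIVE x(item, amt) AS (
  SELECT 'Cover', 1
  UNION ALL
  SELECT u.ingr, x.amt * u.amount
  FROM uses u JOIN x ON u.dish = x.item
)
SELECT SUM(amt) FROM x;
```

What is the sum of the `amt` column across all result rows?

Base: (Cover, amt=1).
Iteration 1: components of {Cover} -> Clip = 1*2 = 2.
Iteration 2: components of {Clip} -> Plate = 2*1 = 2, Washer = 2*1 = 2.
Iteration 3: components of {Plate,Washer} -> Housing = 2*5 = 10.
Iteration 4: components of {Housing} -> Gizmo = 10*1 = 10.
Iteration 5: components of {Gizmo} -> Shaft = 10*5 = 50.
Iteration 6: no further components; recursion stops.
SUM(amt) = 1 + 2 + 2 + 2 + 10 + 10 + 50 = 77.

77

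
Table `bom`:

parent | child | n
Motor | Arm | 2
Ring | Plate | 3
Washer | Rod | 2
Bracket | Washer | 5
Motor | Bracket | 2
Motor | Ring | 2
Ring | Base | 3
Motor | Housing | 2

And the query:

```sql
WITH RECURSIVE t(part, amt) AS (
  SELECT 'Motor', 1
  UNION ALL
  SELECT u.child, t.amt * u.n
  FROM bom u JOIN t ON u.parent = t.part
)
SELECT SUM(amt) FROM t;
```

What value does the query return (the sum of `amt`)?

51

Base: (Motor, amt=1).
Iteration 1: components of {Motor} -> Arm = 1*2 = 2, Bracket = 1*2 = 2, Housing = 1*2 = 2, Ring = 1*2 = 2.
Iteration 2: components of {Arm,Bracket,Housing,Ring} -> Base = 2*3 = 6, Plate = 2*3 = 6, Washer = 2*5 = 10.
Iteration 3: components of {Base,Plate,Washer} -> Rod = 10*2 = 20.
Iteration 4: no further components; recursion stops.
SUM(amt) = 1 + 2 + 2 + 2 + 2 + 6 + 6 + 10 + 20 = 51.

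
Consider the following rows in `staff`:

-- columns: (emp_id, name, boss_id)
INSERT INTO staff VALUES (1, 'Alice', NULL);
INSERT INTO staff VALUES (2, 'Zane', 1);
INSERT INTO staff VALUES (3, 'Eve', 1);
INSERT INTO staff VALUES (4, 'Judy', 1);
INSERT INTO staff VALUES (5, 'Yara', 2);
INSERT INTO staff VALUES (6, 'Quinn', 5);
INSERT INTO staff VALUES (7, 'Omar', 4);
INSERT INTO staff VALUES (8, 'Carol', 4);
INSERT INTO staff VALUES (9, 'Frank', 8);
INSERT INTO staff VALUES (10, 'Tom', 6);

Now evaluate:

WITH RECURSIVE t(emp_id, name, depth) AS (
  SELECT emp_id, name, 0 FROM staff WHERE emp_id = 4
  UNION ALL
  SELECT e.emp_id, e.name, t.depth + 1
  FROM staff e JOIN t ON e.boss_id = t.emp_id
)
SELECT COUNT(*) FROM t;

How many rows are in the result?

Base: emp_id=4 (Judy) at depth 0.
Iteration 1: rows with boss_id in {4} -> Omar (id 7, depth 1), Carol (id 8, depth 1).
Iteration 2: rows with boss_id in {7,8} -> Frank (id 9, depth 2).
Iteration 3: no rows with boss_id in {9}; recursion stops.
Total rows emitted: 4.

4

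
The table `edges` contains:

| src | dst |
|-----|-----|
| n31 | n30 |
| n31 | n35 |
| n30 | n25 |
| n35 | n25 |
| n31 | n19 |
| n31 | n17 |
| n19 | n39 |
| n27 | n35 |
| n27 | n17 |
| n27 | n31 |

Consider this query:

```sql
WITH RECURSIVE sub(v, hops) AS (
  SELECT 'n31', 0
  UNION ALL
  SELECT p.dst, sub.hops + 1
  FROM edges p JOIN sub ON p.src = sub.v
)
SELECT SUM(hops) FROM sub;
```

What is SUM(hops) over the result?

10

Base: (n31, hops=0).
Iteration 1: edges from {n31} -> (n17, hops=1), (n19, hops=1), (n30, hops=1), (n35, hops=1).
Iteration 2: edges from {n17,n19,n30,n35} -> (n25, hops=2) x2, (n39, hops=2). [UNION ALL keeps all 3 new rows, including repeats]
Iteration 3: no outgoing edges from {n25,n39}; recursion stops.
SUM(hops) = 0 + 1 + 1 + 1 + 1 + 2 + 2 + 2 = 10.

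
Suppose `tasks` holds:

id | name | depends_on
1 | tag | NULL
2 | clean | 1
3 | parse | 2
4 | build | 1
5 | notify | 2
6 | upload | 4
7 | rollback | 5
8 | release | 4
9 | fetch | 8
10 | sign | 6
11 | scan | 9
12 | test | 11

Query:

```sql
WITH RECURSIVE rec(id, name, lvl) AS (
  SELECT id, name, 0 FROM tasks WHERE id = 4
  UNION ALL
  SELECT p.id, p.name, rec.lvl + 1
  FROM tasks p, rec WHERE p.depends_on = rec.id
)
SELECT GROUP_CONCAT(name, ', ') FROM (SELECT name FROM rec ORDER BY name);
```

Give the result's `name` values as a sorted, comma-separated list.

build, fetch, release, scan, sign, test, upload

Base: id=4 (build) at lvl 0.
Iteration 1: rows with depends_on in {4} -> upload (id 6, lvl 1), release (id 8, lvl 1).
Iteration 2: rows with depends_on in {6,8} -> fetch (id 9, lvl 2), sign (id 10, lvl 2).
Iteration 3: rows with depends_on in {9,10} -> scan (id 11, lvl 3).
Iteration 4: rows with depends_on in {11} -> test (id 12, lvl 4).
Iteration 5: no rows with depends_on in {12}; recursion stops.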